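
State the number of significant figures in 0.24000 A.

5

0.24000: leading zeros are not significant; trailing zeros after a decimal point are significant.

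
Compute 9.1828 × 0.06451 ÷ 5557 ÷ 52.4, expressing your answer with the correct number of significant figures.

2.03 × 10⁻⁶

9.1828 × 0.06451 ÷ 5557 ÷ 52.4 = 0.00000203437253337…
Multiplication/division keeps the fewest significant figures: 9.1828 → 5 s.f., 0.06451 → 4 s.f., 5557 → 4 s.f., 52.4 → 3 s.f.; limit is 3.
Rounded to 3 significant figures: 2.03 × 10⁻⁶.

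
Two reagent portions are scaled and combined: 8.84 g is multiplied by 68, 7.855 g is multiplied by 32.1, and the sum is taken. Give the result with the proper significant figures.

8.5 × 10^2 g

8.84 × 68 = 601.12 → 6.0 × 10^2 g (2 s.f., last digit at the 10^1 place).
7.855 × 32.1 = 252.1455 → 252 g (3 s.f., last digit at the 10^0 place).
Sum: 853.2655 g; keep the coarser place, 10^1.
Result: 8.5 × 10^2 g.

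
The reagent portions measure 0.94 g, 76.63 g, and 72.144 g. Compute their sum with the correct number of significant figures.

149.71 g

0.94 g + 76.63 g + 72.144 g = 149.714 g.
Addition/subtraction keeps the fewest decimal places: 0.94 → 2 decimal places, 76.63 → 2 decimal places, 72.144 → 3 decimal places; limit is 2.
Rounded to 2 decimal places: 149.71 g.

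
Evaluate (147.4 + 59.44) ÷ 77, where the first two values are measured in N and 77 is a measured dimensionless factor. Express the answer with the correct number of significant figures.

2.7 N

147.4 N + 59.44 N = 206.84 N; the sum is limited to 1 decimal place (4 s.f.).
Carrying full precision, 206.84 ÷ 77 = 2.68623376623… N; 77 has 2 s.f., so the result keeps min(4, 2) = 2 s.f.
Rounded to 2 significant figures: 2.7 N.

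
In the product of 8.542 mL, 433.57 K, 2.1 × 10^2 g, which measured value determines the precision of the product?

8.542 mL → 4 s.f.; 433.57 K → 5 s.f.; 2.1 × 10^2 g → 2 s.f.
The fewest is 2 significant figures, from 2.1 × 10^2 g.

2.1 × 10^2 g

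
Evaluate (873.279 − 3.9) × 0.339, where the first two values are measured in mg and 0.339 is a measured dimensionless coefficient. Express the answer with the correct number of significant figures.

295 mg

873.279 mg − 3.9 mg = 869.379 mg; the difference is limited to 1 decimal place (4 s.f.).
Carrying full precision, 869.379 × 0.339 = 294.719481 mg; 0.339 has 3 s.f., so the result keeps min(4, 3) = 3 s.f.
Rounded to 3 significant figures: 295 mg.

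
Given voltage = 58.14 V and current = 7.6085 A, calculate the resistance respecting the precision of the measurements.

resistance = 58.14 V ÷ 7.6085 A = 7.64145363738… Ω.
58.14 has 4 significant figures; 7.6085 has 5.
Division/multiplication keeps the fewest: 4 significant figures.
Rounded: 7.641 Ω.

7.641 Ω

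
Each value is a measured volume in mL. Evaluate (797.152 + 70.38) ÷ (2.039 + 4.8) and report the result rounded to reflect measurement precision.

1.3 × 10^2

797.152 + 70.38 = 867.532, limited to 2 d.p. → 5 s.f.; 2.039 + 4.8 = 6.839, limited to 1 d.p. → 2 s.f.
Carrying full precision, 867.532 ÷ 6.839 = 126.850709168…; keep min(5, 2) = 2 s.f.
Rounded to 2 significant figures: 1.3 × 10^2.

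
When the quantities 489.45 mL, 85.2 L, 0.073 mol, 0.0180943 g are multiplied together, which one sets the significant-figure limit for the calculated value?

0.073 mol

489.45 mL → 5 s.f.; 85.2 L → 3 s.f.; 0.073 mol → 2 s.f.; 0.0180943 g → 6 s.f.
The fewest is 2 significant figures, from 0.073 mol.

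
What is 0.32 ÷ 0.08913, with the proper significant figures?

3.6

0.32 ÷ 0.08913 = 3.59026141591…
Multiplication/division keeps the fewest significant figures: 0.32 → 2 s.f., 0.08913 → 4 s.f.; limit is 2.
Rounded to 2 significant figures: 3.6.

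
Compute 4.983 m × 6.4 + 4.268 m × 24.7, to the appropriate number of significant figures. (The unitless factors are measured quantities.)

1.37 × 10^2 m

4.983 × 6.4 = 31.8912 → 32 m (2 s.f., last digit at the 10^0 place).
4.268 × 24.7 = 105.4196 → 105 m (3 s.f., last digit at the 10^0 place).
Sum: 137.3108 m; keep the coarser place, 10^0.
Result: 1.37 × 10^2 m.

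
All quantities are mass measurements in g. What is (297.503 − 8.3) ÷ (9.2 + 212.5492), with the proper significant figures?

1.304

297.503 − 8.3 = 289.203, limited to 1 d.p. → 4 s.f.; 9.2 + 212.5492 = 221.7492, limited to 1 d.p. → 4 s.f.
Carrying full precision, 289.203 ÷ 221.7492 = 1.30418959798…; keep min(4, 4) = 4 s.f.
Rounded to 4 significant figures: 1.304.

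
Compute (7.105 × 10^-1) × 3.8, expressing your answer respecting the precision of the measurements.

(7.105 × 10^-1) × 3.8 = 2.6999
Multiplication/division keeps the fewest significant figures: 7.105 × 10^-1 → 4 s.f., 3.8 → 2 s.f.; limit is 2.
Rounded to 2 significant figures: 2.7.

2.7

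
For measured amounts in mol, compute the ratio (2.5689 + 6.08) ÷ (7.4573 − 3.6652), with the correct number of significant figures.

2.5689 + 6.08 = 8.6489, limited to 2 d.p. → 3 s.f.; 7.4573 − 3.6652 = 3.7921, limited to 4 d.p. → 5 s.f.
Carrying full precision, 8.6489 ÷ 3.7921 = 2.28076791224…; keep min(3, 5) = 3 s.f.
Rounded to 3 significant figures: 2.28.

2.28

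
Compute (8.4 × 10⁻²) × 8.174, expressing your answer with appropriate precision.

6.9 × 10⁻¹

(8.4 × 10⁻²) × 8.174 = 0.686616
Multiplication/division keeps the fewest significant figures: 8.4 × 10⁻² → 2 s.f., 8.174 → 4 s.f.; limit is 2.
Rounded to 2 significant figures: 6.9 × 10⁻¹.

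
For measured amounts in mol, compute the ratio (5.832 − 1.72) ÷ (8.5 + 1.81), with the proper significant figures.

0.399

5.832 − 1.72 = 4.112, limited to 2 d.p. → 3 s.f.; 8.5 + 1.81 = 10.31, limited to 1 d.p. → 3 s.f.
Carrying full precision, 4.112 ÷ 10.31 = 0.398836081474…; keep min(3, 3) = 3 s.f.
Rounded to 3 significant figures: 0.399.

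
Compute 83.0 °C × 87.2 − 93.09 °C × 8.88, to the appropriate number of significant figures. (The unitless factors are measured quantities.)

83.0 × 87.2 = 7237.6 → 7.24 × 10³ °C (3 s.f., last digit at the 10^1 place).
93.09 × 8.88 = 826.6392 → 827 °C (3 s.f., last digit at the 10^0 place).
Difference: 6410.9608 °C; keep the coarser place, 10^1.
Result: 6.41 × 10³ °C.

6.41 × 10³ °C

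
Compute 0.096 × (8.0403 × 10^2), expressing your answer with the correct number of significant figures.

0.096 × (8.0403 × 10^2) = 77.18688
Multiplication/division keeps the fewest significant figures: 0.096 → 2 s.f., 8.0403 × 10^2 → 5 s.f.; limit is 2.
Rounded to 2 significant figures: 77.

77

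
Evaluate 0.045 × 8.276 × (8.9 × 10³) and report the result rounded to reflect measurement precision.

0.045 × 8.276 × (8.9 × 10³) = 3314.538
Multiplication/division keeps the fewest significant figures: 0.045 → 2 s.f., 8.276 → 4 s.f., 8.9 × 10³ → 2 s.f.; limit is 2.
Rounded to 2 significant figures: 3.3 × 10³.

3.3 × 10³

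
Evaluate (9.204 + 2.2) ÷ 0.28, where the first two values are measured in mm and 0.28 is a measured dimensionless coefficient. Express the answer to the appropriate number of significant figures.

9.204 mm + 2.2 mm = 11.404 mm; the sum is limited to 1 decimal place (3 s.f.).
Carrying full precision, 11.404 ÷ 0.28 = 40.7285714286… mm; 0.28 has 2 s.f., so the result keeps min(3, 2) = 2 s.f.
Rounded to 2 significant figures: 41 mm.

41 mm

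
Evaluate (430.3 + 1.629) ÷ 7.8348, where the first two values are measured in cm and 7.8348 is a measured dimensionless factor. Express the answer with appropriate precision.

55.13 cm

430.3 cm + 1.629 cm = 431.929 cm; the sum is limited to 1 decimal place (4 s.f.).
Carrying full precision, 431.929 ÷ 7.8348 = 55.1295502119… cm; 7.8348 has 5 s.f., so the result keeps min(4, 5) = 4 s.f.
Rounded to 4 significant figures: 55.13 cm.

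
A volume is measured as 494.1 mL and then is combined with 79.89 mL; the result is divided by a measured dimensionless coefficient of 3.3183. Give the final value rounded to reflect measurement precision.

494.1 mL + 79.89 mL = 573.99 mL; the sum is limited to 1 decimal place (4 s.f.).
Carrying full precision, 573.99 ÷ 3.3183 = 172.977126842… mL; 3.3183 has 5 s.f., so the result keeps min(4, 5) = 4 s.f.
Rounded to 4 significant figures: 173.0 mL.

173.0 mL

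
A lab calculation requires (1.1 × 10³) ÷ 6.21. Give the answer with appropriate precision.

(1.1 × 10³) ÷ 6.21 = 177.133655395…
Multiplication/division keeps the fewest significant figures: 1.1 × 10³ → 2 s.f., 6.21 → 3 s.f.; limit is 2.
Rounded to 2 significant figures: 1.8 × 10².

1.8 × 10²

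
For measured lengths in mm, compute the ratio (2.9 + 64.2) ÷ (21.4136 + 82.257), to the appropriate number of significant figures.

6.47 × 10⁻¹

2.9 + 64.2 = 67.1, limited to 1 d.p. → 3 s.f.; 21.4136 + 82.257 = 103.6706, limited to 3 d.p. → 6 s.f.
Carrying full precision, 67.1 ÷ 103.6706 = 0.647242323282…; keep min(3, 6) = 3 s.f.
Rounded to 3 significant figures: 6.47 × 10⁻¹.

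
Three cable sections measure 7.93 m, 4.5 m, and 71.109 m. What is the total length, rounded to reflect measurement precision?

83.5 m

7.93 m + 4.5 m + 71.109 m = 83.539 m.
Addition/subtraction keeps the fewest decimal places: 7.93 → 2 decimal places, 4.5 → 1 decimal place, 71.109 → 3 decimal places; limit is 1.
Rounded to 1 decimal place: 83.5 m.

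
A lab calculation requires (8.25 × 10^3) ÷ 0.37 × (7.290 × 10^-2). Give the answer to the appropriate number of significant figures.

1.6 × 10^3

(8.25 × 10^3) ÷ 0.37 × (7.290 × 10^-2) = 1625.47297297…
Multiplication/division keeps the fewest significant figures: 8.25 × 10^3 → 3 s.f., 0.37 → 2 s.f., 7.290 × 10^-2 → 4 s.f.; limit is 2.
Rounded to 2 significant figures: 1.6 × 10^3.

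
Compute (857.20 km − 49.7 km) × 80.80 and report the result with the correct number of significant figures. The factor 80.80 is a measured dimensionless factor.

857.20 km − 49.7 km = 807.50 km; the difference is limited to 1 decimal place (4 s.f.).
Carrying full precision, 807.50 × 80.80 = 65246 km; 80.80 has 4 s.f., so the result keeps min(4, 4) = 4 s.f.
Rounded to 4 significant figures: 6.525 × 10^4 km.

6.525 × 10^4 km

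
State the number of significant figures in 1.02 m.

3

1.02: zeros between nonzero digits are significant.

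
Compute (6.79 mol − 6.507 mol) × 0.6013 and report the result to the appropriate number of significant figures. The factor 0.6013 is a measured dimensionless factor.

6.79 mol − 6.507 mol = 0.283 mol; the difference is limited to 2 decimal places (2 s.f.).
Carrying full precision, 0.283 × 0.6013 = 0.1701679 mol; 0.6013 has 4 s.f., so the result keeps min(2, 4) = 2 s.f.
Rounded to 2 significant figures: 0.17 mol.

0.17 mol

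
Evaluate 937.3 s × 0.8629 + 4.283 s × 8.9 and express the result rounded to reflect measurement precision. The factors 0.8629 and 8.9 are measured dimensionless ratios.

8.47 × 10^2 s

937.3 × 0.8629 = 808.79617 → 808.8 s (4 s.f., last digit at the 10^-1 place).
4.283 × 8.9 = 38.1187 → 38 s (2 s.f., last digit at the 10^0 place).
Sum: 846.91487 s; keep the coarser place, 10^0.
Result: 8.47 × 10^2 s.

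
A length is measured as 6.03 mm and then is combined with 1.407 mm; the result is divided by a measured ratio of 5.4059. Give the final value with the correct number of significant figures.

1.38 mm

6.03 mm + 1.407 mm = 7.437 mm; the sum is limited to 2 decimal places (3 s.f.).
Carrying full precision, 7.437 ÷ 5.4059 = 1.3757191217… mm; 5.4059 has 5 s.f., so the result keeps min(3, 5) = 3 s.f.
Rounded to 3 significant figures: 1.38 mm.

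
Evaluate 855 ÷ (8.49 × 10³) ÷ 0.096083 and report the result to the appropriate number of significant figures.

855 ÷ (8.49 × 10³) ÷ 0.096083 = 1.04812207967…
Multiplication/division keeps the fewest significant figures: 855 → 3 s.f., 8.49 × 10³ → 3 s.f., 0.096083 → 5 s.f.; limit is 3.
Rounded to 3 significant figures: 1.05.

1.05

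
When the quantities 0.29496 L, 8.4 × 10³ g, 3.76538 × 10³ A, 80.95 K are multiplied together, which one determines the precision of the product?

8.4 × 10³ g

0.29496 L → 5 s.f.; 8.4 × 10³ g → 2 s.f.; 3.76538 × 10³ A → 6 s.f.; 80.95 K → 4 s.f.
The fewest is 2 significant figures, from 8.4 × 10³ g.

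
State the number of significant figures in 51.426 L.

51.426: every digit is nonzero and significant.

5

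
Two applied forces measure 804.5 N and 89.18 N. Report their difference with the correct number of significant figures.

804.5 N − 89.18 N = 715.32 N.
Addition/subtraction keeps the fewest decimal places: 804.5 → 1 decimal place, 89.18 → 2 decimal places; limit is 1.
Rounded to 1 decimal place: 715.3 N.

715.3 N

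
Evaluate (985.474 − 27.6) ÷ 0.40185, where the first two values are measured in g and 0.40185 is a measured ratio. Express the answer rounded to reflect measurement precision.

985.474 g − 27.6 g = 957.874 g; the difference is limited to 1 decimal place (4 s.f.).
Carrying full precision, 957.874 ÷ 0.40185 = 2383.66056986… g; 0.40185 has 5 s.f., so the result keeps min(4, 5) = 4 s.f.
Rounded to 4 significant figures: 2384 g.

2384 g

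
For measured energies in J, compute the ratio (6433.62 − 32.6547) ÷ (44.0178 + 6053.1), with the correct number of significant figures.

1.0498

6433.62 − 32.6547 = 6400.9653, limited to 2 d.p. → 6 s.f.; 44.0178 + 6053.1 = 6097.1178, limited to 1 d.p. → 5 s.f.
Carrying full precision, 6400.9653 ÷ 6097.1178 = 1.04983461202…; keep min(6, 5) = 5 s.f.
Rounded to 5 significant figures: 1.0498.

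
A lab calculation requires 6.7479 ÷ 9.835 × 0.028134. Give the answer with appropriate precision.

0.01930

6.7479 ÷ 9.835 × 0.028134 = 0.0193030420539…
Multiplication/division keeps the fewest significant figures: 6.7479 → 5 s.f., 9.835 → 4 s.f., 0.028134 → 5 s.f.; limit is 4.
Rounded to 4 significant figures: 0.01930.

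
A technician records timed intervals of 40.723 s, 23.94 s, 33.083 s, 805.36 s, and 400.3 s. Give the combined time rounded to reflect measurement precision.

40.723 s + 23.94 s + 33.083 s + 805.36 s + 400.3 s = 1303.406 s.
Addition/subtraction keeps the fewest decimal places: 40.723 → 3 decimal places, 23.94 → 2 decimal places, 33.083 → 3 decimal places, 805.36 → 2 decimal places, 400.3 → 1 decimal place; limit is 1.
Rounded to 1 decimal place: 1303.4 s.

1303.4 s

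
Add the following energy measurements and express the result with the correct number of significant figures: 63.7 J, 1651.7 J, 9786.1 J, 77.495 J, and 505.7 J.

12084.7 J

63.7 J + 1651.7 J + 9786.1 J + 77.495 J + 505.7 J = 12084.695 J.
Addition/subtraction keeps the fewest decimal places: 63.7 → 1 decimal place, 1651.7 → 1 decimal place, 9786.1 → 1 decimal place, 77.495 → 3 decimal places, 505.7 → 1 decimal place; limit is 1.
Rounded to 1 decimal place: 12084.7 J.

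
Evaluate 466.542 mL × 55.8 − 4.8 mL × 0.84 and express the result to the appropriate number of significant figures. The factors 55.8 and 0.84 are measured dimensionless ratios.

466.542 × 55.8 = 26033.0436 → 2.60 × 10⁴ mL (3 s.f., last digit at the 10^2 place).
4.8 × 0.84 = 4.032 → 4.0 mL (2 s.f., last digit at the 10^-1 place).
Difference: 26029.0116 mL; keep the coarser place, 10^2.
Result: 2.60 × 10⁴ mL.

2.60 × 10⁴ mL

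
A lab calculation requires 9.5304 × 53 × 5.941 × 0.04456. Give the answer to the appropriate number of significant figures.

1.3 × 10²

9.5304 × 53 × 5.941 × 0.04456 = 133.718572883…
Multiplication/division keeps the fewest significant figures: 9.5304 → 5 s.f., 53 → 2 s.f., 5.941 → 4 s.f., 0.04456 → 4 s.f.; limit is 2.
Rounded to 2 significant figures: 1.3 × 10².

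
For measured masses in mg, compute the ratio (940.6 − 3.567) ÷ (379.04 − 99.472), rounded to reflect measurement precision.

3.352

940.6 − 3.567 = 937.033, limited to 1 d.p. → 4 s.f.; 379.04 − 99.472 = 279.568, limited to 2 d.p. → 5 s.f.
Carrying full precision, 937.033 ÷ 279.568 = 3.35171765009…; keep min(4, 5) = 4 s.f.
Rounded to 4 significant figures: 3.352.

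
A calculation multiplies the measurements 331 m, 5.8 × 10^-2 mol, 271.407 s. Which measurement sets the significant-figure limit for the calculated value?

5.8 × 10^-2 mol

331 m → 3 s.f.; 5.8 × 10^-2 mol → 2 s.f.; 271.407 s → 6 s.f.
The fewest is 2 significant figures, from 5.8 × 10^-2 mol.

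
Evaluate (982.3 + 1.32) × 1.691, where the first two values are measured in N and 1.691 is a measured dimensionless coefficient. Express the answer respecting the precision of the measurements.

982.3 N + 1.32 N = 983.62 N; the sum is limited to 1 decimal place (4 s.f.).
Carrying full precision, 983.62 × 1.691 = 1663.30142 N; 1.691 has 4 s.f., so the result keeps min(4, 4) = 4 s.f.
Rounded to 4 significant figures: 1663 N.

1663 N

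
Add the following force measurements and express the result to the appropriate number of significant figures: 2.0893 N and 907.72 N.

9.0981 × 10² N

2.0893 N + 907.72 N = 909.8093 N.
Addition/subtraction keeps the fewest decimal places: 2.0893 → 4 decimal places, 907.72 → 2 decimal places; limit is 2.
Rounded to 2 decimal places: 9.0981 × 10² N.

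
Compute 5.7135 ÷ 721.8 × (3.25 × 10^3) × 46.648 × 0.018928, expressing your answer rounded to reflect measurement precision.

22.7

5.7135 ÷ 721.8 × (3.25 × 10^3) × 46.648 × 0.018928 = 22.714672036…
Multiplication/division keeps the fewest significant figures: 5.7135 → 5 s.f., 721.8 → 4 s.f., 3.25 × 10^3 → 3 s.f., 46.648 → 5 s.f., 0.018928 → 5 s.f.; limit is 3.
Rounded to 3 significant figures: 22.7.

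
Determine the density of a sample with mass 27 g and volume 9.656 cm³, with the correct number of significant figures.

2.8 g/cm³

density = 27 g ÷ 9.656 cm³ = 2.79618889809… g/cm³.
27 has 2 significant figures; 9.656 has 4.
Division/multiplication keeps the fewest: 2 significant figures.
Rounded: 2.8 g/cm³.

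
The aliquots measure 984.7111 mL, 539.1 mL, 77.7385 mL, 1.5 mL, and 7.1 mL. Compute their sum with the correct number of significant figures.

1610.1 mL

984.7111 mL + 539.1 mL + 77.7385 mL + 1.5 mL + 7.1 mL = 1610.1496 mL.
Addition/subtraction keeps the fewest decimal places: 984.7111 → 4 decimal places, 539.1 → 1 decimal place, 77.7385 → 4 decimal places, 1.5 → 1 decimal place, 7.1 → 1 decimal place; limit is 1.
Rounded to 1 decimal place: 1610.1 mL.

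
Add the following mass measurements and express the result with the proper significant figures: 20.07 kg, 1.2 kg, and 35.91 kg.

57.2 kg

20.07 kg + 1.2 kg + 35.91 kg = 57.18 kg.
Addition/subtraction keeps the fewest decimal places: 20.07 → 2 decimal places, 1.2 → 1 decimal place, 35.91 → 2 decimal places; limit is 1.
Rounded to 1 decimal place: 57.2 kg.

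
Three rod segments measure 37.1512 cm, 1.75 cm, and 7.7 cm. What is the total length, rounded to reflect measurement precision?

37.1512 cm + 1.75 cm + 7.7 cm = 46.6012 cm.
Addition/subtraction keeps the fewest decimal places: 37.1512 → 4 decimal places, 1.75 → 2 decimal places, 7.7 → 1 decimal place; limit is 1.
Rounded to 1 decimal place: 46.6 cm.

46.6 cm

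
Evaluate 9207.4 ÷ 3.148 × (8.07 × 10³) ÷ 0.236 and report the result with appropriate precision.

9207.4 ÷ 3.148 × (8.07 × 10³) ÷ 0.236 = 100014695.906…
Multiplication/division keeps the fewest significant figures: 9207.4 → 5 s.f., 3.148 → 4 s.f., 8.07 × 10³ → 3 s.f., 0.236 → 3 s.f.; limit is 3.
Rounded to 3 significant figures: 1.00 × 10⁸.

1.00 × 10⁸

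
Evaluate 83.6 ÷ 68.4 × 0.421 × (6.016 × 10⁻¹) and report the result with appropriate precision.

83.6 ÷ 68.4 × 0.421 × (6.016 × 10⁻¹) = 0.309556622222…
Multiplication/division keeps the fewest significant figures: 83.6 → 3 s.f., 68.4 → 3 s.f., 0.421 → 3 s.f., 6.016 × 10⁻¹ → 4 s.f.; limit is 3.
Rounded to 3 significant figures: 0.310.

0.310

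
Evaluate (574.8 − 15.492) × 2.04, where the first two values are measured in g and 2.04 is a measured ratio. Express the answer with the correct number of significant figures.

1.14 × 10^3 g

574.8 g − 15.492 g = 559.308 g; the difference is limited to 1 decimal place (4 s.f.).
Carrying full precision, 559.308 × 2.04 = 1140.98832 g; 2.04 has 3 s.f., so the result keeps min(4, 3) = 3 s.f.
Rounded to 3 significant figures: 1.14 × 10^3 g.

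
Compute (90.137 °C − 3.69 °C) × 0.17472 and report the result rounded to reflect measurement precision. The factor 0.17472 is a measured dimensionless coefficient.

15.10 °C

90.137 °C − 3.69 °C = 86.447 °C; the difference is limited to 2 decimal places (4 s.f.).
Carrying full precision, 86.447 × 0.17472 = 15.10401984 °C; 0.17472 has 5 s.f., so the result keeps min(4, 5) = 4 s.f.
Rounded to 4 significant figures: 15.10 °C.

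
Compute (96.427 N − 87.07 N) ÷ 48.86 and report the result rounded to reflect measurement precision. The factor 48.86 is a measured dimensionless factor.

96.427 N − 87.07 N = 9.357 N; the difference is limited to 2 decimal places (3 s.f.).
Carrying full precision, 9.357 ÷ 48.86 = 0.191506344658… N; 48.86 has 4 s.f., so the result keeps min(3, 4) = 3 s.f.
Rounded to 3 significant figures: 0.192 N.

0.192 N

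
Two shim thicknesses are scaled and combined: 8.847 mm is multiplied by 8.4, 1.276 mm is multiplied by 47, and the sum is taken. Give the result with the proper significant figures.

8.847 × 8.4 = 74.3148 → 74 mm (2 s.f., last digit at the 10^0 place).
1.276 × 47 = 59.972 → 60. mm (2 s.f., last digit at the 10^0 place).
Sum: 134.2868 mm; keep the coarser place, 10^0.
Result: 134 mm.

134 mm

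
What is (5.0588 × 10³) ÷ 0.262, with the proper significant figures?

1.93 × 10⁴

(5.0588 × 10³) ÷ 0.262 = 19308.3969466…
Multiplication/division keeps the fewest significant figures: 5.0588 × 10³ → 5 s.f., 0.262 → 3 s.f.; limit is 3.
Rounded to 3 significant figures: 1.93 × 10⁴.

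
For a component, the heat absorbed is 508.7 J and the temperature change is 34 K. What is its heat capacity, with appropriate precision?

15 J/K

heat capacity = 508.7 J ÷ 34 K = 14.9617647059… J/K.
508.7 has 4 significant figures; 34 has 2.
Division/multiplication keeps the fewest: 2 significant figures.
Rounded: 15 J/K.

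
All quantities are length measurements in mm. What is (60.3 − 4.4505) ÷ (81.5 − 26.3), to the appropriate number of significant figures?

60.3 − 4.4505 = 55.8495, limited to 1 d.p. → 3 s.f.; 81.5 − 26.3 = 55.2, limited to 1 d.p. → 3 s.f.
Carrying full precision, 55.8495 ÷ 55.2 = 1.01176630435…; keep min(3, 3) = 3 s.f.
Rounded to 3 significant figures: 1.01.

1.01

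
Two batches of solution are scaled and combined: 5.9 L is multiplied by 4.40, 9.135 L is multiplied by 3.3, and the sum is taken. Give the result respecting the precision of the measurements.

5.9 × 4.40 = 25.96 → 26 L (2 s.f., last digit at the 10^0 place).
9.135 × 3.3 = 30.1455 → 30. L (2 s.f., last digit at the 10^0 place).
Sum: 56.1055 L; keep the coarser place, 10^0.
Result: 56 L.

56 L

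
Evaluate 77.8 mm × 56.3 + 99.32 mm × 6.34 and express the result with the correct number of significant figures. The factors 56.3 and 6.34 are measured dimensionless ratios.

5.01 × 10^3 mm

77.8 × 56.3 = 4380.14 → 4.38 × 10^3 mm (3 s.f., last digit at the 10^1 place).
99.32 × 6.34 = 629.6888 → 630. mm (3 s.f., last digit at the 10^0 place).
Sum: 5009.8288 mm; keep the coarser place, 10^1.
Result: 5.01 × 10^3 mm.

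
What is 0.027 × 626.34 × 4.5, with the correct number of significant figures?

0.027 × 626.34 × 4.5 = 76.10031
Multiplication/division keeps the fewest significant figures: 0.027 → 2 s.f., 626.34 → 5 s.f., 4.5 → 2 s.f.; limit is 2.
Rounded to 2 significant figures: 76.

76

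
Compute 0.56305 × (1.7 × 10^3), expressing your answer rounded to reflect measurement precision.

9.6 × 10^2

0.56305 × (1.7 × 10^3) = 957.185
Multiplication/division keeps the fewest significant figures: 0.56305 → 5 s.f., 1.7 × 10^3 → 2 s.f.; limit is 2.
Rounded to 2 significant figures: 9.6 × 10^2.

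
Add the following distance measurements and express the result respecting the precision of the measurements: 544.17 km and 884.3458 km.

544.17 km + 884.3458 km = 1428.5158 km.
Addition/subtraction keeps the fewest decimal places: 544.17 → 2 decimal places, 884.3458 → 4 decimal places; limit is 2.
Rounded to 2 decimal places: 1428.52 km.

1428.52 km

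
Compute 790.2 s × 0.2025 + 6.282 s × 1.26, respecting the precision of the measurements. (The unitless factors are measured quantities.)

790.2 × 0.2025 = 160.0155 → 160.0 s (4 s.f., last digit at the 10^-1 place).
6.282 × 1.26 = 7.91532 → 7.92 s (3 s.f., last digit at the 10^-2 place).
Sum: 167.93082 s; keep the coarser place, 10^-1.
Result: 167.9 s.

167.9 s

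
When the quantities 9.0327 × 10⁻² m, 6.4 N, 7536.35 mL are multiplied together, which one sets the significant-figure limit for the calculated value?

9.0327 × 10⁻² m → 5 s.f.; 6.4 N → 2 s.f.; 7536.35 mL → 6 s.f.
The fewest is 2 significant figures, from 6.4 N.

6.4 N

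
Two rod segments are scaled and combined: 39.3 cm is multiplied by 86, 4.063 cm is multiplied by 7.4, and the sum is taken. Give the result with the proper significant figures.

3.4 × 10³ cm

39.3 × 86 = 3379.8 → 3.4 × 10³ cm (2 s.f., last digit at the 10^2 place).
4.063 × 7.4 = 30.0662 → 3.0 × 10¹ cm (2 s.f., last digit at the 10^0 place).
Sum: 3409.8662 cm; keep the coarser place, 10^2.
Result: 3.4 × 10³ cm.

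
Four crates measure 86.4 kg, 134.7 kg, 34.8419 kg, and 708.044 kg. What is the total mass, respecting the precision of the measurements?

86.4 kg + 134.7 kg + 34.8419 kg + 708.044 kg = 963.9859 kg.
Addition/subtraction keeps the fewest decimal places: 86.4 → 1 decimal place, 134.7 → 1 decimal place, 34.8419 → 4 decimal places, 708.044 → 3 decimal places; limit is 1.
Rounded to 1 decimal place: 964.0 kg.

964.0 kg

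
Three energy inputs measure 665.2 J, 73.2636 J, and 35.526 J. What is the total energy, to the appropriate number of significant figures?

665.2 J + 73.2636 J + 35.526 J = 773.9896 J.
Addition/subtraction keeps the fewest decimal places: 665.2 → 1 decimal place, 73.2636 → 4 decimal places, 35.526 → 3 decimal places; limit is 1.
Rounded to 1 decimal place: 774.0 J.

774.0 J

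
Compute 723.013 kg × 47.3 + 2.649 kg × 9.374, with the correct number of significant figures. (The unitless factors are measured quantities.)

723.013 × 47.3 = 34198.5149 → 3.42 × 10⁴ kg (3 s.f., last digit at the 10^2 place).
2.649 × 9.374 = 24.831726 → 24.83 kg (4 s.f., last digit at the 10^-2 place).
Sum: 34223.346626 kg; keep the coarser place, 10^2.
Result: 3.42 × 10⁴ kg.

3.42 × 10⁴ kg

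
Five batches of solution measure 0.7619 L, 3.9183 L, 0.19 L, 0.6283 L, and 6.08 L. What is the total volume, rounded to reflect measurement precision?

0.7619 L + 3.9183 L + 0.19 L + 0.6283 L + 6.08 L = 11.5785 L.
Addition/subtraction keeps the fewest decimal places: 0.7619 → 4 decimal places, 3.9183 → 4 decimal places, 0.19 → 2 decimal places, 0.6283 → 4 decimal places, 6.08 → 2 decimal places; limit is 2.
Rounded to 2 decimal places: 11.58 L.

11.58 L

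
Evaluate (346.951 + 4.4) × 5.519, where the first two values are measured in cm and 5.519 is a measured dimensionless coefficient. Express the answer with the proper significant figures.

1.939 × 10³ cm

346.951 cm + 4.4 cm = 351.351 cm; the sum is limited to 1 decimal place (4 s.f.).
Carrying full precision, 351.351 × 5.519 = 1939.106169 cm; 5.519 has 4 s.f., so the result keeps min(4, 4) = 4 s.f.
Rounded to 4 significant figures: 1.939 × 10³ cm.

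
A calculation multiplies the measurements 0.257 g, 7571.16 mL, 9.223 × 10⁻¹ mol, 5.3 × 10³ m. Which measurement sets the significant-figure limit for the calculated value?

0.257 g → 3 s.f.; 7571.16 mL → 6 s.f.; 9.223 × 10⁻¹ mol → 4 s.f.; 5.3 × 10³ m → 2 s.f.
The fewest is 2 significant figures, from 5.3 × 10³ m.

5.3 × 10³ m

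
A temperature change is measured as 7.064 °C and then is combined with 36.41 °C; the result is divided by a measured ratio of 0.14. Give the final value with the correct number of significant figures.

3.1 × 10^2 °C

7.064 °C + 36.41 °C = 43.474 °C; the sum is limited to 2 decimal places (4 s.f.).
Carrying full precision, 43.474 ÷ 0.14 = 310.528571429… °C; 0.14 has 2 s.f., so the result keeps min(4, 2) = 2 s.f.
Rounded to 2 significant figures: 3.1 × 10^2 °C.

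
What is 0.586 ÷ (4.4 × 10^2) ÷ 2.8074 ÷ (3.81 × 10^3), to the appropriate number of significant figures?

1.2 × 10^-7

0.586 ÷ (4.4 × 10^2) ÷ 2.8074 ÷ (3.81 × 10^3) = 1.24513278444 × 10^-7…
Multiplication/division keeps the fewest significant figures: 0.586 → 3 s.f., 4.4 × 10^2 → 2 s.f., 2.8074 → 5 s.f., 3.81 × 10^3 → 3 s.f.; limit is 2.
Rounded to 2 significant figures: 1.2 × 10^-7.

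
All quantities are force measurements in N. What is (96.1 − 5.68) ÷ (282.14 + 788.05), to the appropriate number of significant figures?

96.1 − 5.68 = 90.42, limited to 1 d.p. → 3 s.f.; 282.14 + 788.05 = 1070.19, limited to 2 d.p. → 6 s.f.
Carrying full precision, 90.42 ÷ 1070.19 = 0.0844896700586…; keep min(3, 6) = 3 s.f.
Rounded to 3 significant figures: 0.0845.

0.0845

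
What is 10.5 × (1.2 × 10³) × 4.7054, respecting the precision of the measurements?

10.5 × (1.2 × 10³) × 4.7054 = 59288.04
Multiplication/division keeps the fewest significant figures: 10.5 → 3 s.f., 1.2 × 10³ → 2 s.f., 4.7054 → 5 s.f.; limit is 2.
Rounded to 2 significant figures: 5.9 × 10⁴.

5.9 × 10⁴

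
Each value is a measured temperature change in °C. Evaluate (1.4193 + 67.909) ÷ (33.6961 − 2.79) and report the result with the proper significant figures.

2.243

1.4193 + 67.909 = 69.3283, limited to 3 d.p. → 5 s.f.; 33.6961 − 2.79 = 30.9061, limited to 2 d.p. → 4 s.f.
Carrying full precision, 69.3283 ÷ 30.9061 = 2.24319147353…; keep min(5, 4) = 4 s.f.
Rounded to 4 significant figures: 2.243.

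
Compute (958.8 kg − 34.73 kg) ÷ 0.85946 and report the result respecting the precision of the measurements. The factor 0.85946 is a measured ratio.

958.8 kg − 34.73 kg = 924.07 kg; the difference is limited to 1 decimal place (4 s.f.).
Carrying full precision, 924.07 ÷ 0.85946 = 1075.17510995… kg; 0.85946 has 5 s.f., so the result keeps min(4, 5) = 4 s.f.
Rounded to 4 significant figures: 1075 kg.

1075 kg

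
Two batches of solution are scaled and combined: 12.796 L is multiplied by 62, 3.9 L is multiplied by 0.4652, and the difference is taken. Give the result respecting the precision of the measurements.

7.9 × 10² L

12.796 × 62 = 793.352 → 7.9 × 10² L (2 s.f., last digit at the 10^1 place).
3.9 × 0.4652 = 1.81428 → 1.8 L (2 s.f., last digit at the 10^-1 place).
Difference: 791.53772 L; keep the coarser place, 10^1.
Result: 7.9 × 10² L.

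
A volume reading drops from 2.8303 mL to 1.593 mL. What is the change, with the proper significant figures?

2.8303 mL − 1.593 mL = 1.2373 mL.
Addition/subtraction keeps the fewest decimal places: 2.8303 → 4 decimal places, 1.593 → 3 decimal places; limit is 3.
Rounded to 3 decimal places: 1.237 mL.

1.237 mL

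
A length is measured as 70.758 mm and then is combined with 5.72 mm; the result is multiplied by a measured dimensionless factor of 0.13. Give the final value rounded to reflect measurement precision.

70.758 mm + 5.72 mm = 76.478 mm; the sum is limited to 2 decimal places (4 s.f.).
Carrying full precision, 76.478 × 0.13 = 9.94214 mm; 0.13 has 2 s.f., so the result keeps min(4, 2) = 2 s.f.
Rounded to 2 significant figures: 9.9 mm.

9.9 mm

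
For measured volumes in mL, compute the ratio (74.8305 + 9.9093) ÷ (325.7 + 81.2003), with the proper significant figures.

74.8305 + 9.9093 = 84.7398, limited to 4 d.p. → 6 s.f.; 325.7 + 81.2003 = 406.9003, limited to 1 d.p. → 4 s.f.
Carrying full precision, 84.7398 ÷ 406.9003 = 0.208256912074…; keep min(6, 4) = 4 s.f.
Rounded to 4 significant figures: 0.2083.

0.2083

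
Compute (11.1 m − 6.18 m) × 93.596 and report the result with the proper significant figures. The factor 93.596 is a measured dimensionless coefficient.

11.1 m − 6.18 m = 4.92 m; the difference is limited to 1 decimal place (2 s.f.).
Carrying full precision, 4.92 × 93.596 = 460.49232 m; 93.596 has 5 s.f., so the result keeps min(2, 5) = 2 s.f.
Rounded to 2 significant figures: 4.6 × 10² m.

4.6 × 10² m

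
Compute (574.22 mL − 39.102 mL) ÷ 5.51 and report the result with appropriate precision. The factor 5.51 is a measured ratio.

574.22 mL − 39.102 mL = 535.118 mL; the difference is limited to 2 decimal places (5 s.f.).
Carrying full precision, 535.118 ÷ 5.51 = 97.1176043557… mL; 5.51 has 3 s.f., so the result keeps min(5, 3) = 3 s.f.
Rounded to 3 significant figures: 97.1 mL.

97.1 mL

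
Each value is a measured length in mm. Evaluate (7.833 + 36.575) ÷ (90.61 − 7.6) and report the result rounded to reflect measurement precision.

0.535

7.833 + 36.575 = 44.408, limited to 3 d.p. → 5 s.f.; 90.61 − 7.6 = 83.01, limited to 1 d.p. → 3 s.f.
Carrying full precision, 44.408 ÷ 83.01 = 0.534971690158…; keep min(5, 3) = 3 s.f.
Rounded to 3 significant figures: 0.535.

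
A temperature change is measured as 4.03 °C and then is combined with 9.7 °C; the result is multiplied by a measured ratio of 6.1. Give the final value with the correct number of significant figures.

84 °C

4.03 °C + 9.7 °C = 13.73 °C; the sum is limited to 1 decimal place (3 s.f.).
Carrying full precision, 13.73 × 6.1 = 83.753 °C; 6.1 has 2 s.f., so the result keeps min(3, 2) = 2 s.f.
Rounded to 2 significant figures: 84 °C.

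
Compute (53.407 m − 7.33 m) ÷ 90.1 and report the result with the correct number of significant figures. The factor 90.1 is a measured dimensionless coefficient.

53.407 m − 7.33 m = 46.077 m; the difference is limited to 2 decimal places (4 s.f.).
Carrying full precision, 46.077 ÷ 90.1 = 0.511398446171… m; 90.1 has 3 s.f., so the result keeps min(4, 3) = 3 s.f.
Rounded to 3 significant figures: 0.511 m.

0.511 m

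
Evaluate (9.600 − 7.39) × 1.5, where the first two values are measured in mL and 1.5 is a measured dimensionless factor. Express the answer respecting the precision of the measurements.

9.600 mL − 7.39 mL = 2.210 mL; the difference is limited to 2 decimal places (3 s.f.).
Carrying full precision, 2.210 × 1.5 = 3.315 mL; 1.5 has 2 s.f., so the result keeps min(3, 2) = 2 s.f.
Rounded to 2 significant figures: 3.3 mL.

3.3 mL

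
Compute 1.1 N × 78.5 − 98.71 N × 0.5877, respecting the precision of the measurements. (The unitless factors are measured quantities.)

1.1 × 78.5 = 86.35 → 86 N (2 s.f., last digit at the 10^0 place).
98.71 × 0.5877 = 58.011867 → 58.01 N (4 s.f., last digit at the 10^-2 place).
Difference: 28.338133 N; keep the coarser place, 10^0.
Result: 28 N.

28 N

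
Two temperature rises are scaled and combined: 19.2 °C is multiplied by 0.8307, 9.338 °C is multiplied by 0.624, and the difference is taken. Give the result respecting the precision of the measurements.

10.1 °C

19.2 × 0.8307 = 15.94944 → 15.9 °C (3 s.f., last digit at the 10^-1 place).
9.338 × 0.624 = 5.826912 → 5.83 °C (3 s.f., last digit at the 10^-2 place).
Difference: 10.122528 °C; keep the coarser place, 10^-1.
Result: 10.1 °C.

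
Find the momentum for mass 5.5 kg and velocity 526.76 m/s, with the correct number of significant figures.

momentum = 5.5 kg × 526.76 m/s = 2897.18 kg·m/s.
5.5 has 2 significant figures; 526.76 has 5.
Division/multiplication keeps the fewest: 2 significant figures.
Rounded: 2.9 × 10³ kg·m/s.

2.9 × 10³ kg·m/s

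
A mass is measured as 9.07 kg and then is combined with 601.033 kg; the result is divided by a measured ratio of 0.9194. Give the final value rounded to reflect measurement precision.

9.07 kg + 601.033 kg = 610.103 kg; the sum is limited to 2 decimal places (5 s.f.).
Carrying full precision, 610.103 ÷ 0.9194 = 663.588209702… kg; 0.9194 has 4 s.f., so the result keeps min(5, 4) = 4 s.f.
Rounded to 4 significant figures: 663.6 kg.

663.6 kg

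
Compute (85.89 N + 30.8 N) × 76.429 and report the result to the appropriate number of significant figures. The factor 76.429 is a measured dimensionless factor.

85.89 N + 30.8 N = 116.69 N; the sum is limited to 1 decimal place (4 s.f.).
Carrying full precision, 116.69 × 76.429 = 8918.50001 N; 76.429 has 5 s.f., so the result keeps min(4, 5) = 4 s.f.
Rounded to 4 significant figures: 8.919 × 10³ N.

8.919 × 10³ N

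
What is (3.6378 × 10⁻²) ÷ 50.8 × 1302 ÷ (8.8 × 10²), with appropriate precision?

0.0011

(3.6378 × 10⁻²) ÷ 50.8 × 1302 ÷ (8.8 × 10²) = 0.00105950599499…
Multiplication/division keeps the fewest significant figures: 3.6378 × 10⁻² → 5 s.f., 50.8 → 3 s.f., 1302 → 4 s.f., 8.8 × 10² → 2 s.f.; limit is 2.
Rounded to 2 significant figures: 0.0011.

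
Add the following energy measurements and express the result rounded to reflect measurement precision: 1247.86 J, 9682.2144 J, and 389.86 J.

1.131993 × 10⁴ J

1247.86 J + 9682.2144 J + 389.86 J = 11319.9344 J.
Addition/subtraction keeps the fewest decimal places: 1247.86 → 2 decimal places, 9682.2144 → 4 decimal places, 389.86 → 2 decimal places; limit is 2.
Rounded to 2 decimal places: 1.131993 × 10⁴ J.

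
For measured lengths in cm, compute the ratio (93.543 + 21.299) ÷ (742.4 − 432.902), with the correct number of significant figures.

0.3711

93.543 + 21.299 = 114.842, limited to 3 d.p. → 6 s.f.; 742.4 − 432.902 = 309.498, limited to 1 d.p. → 4 s.f.
Carrying full precision, 114.842 ÷ 309.498 = 0.371058940607…; keep min(6, 4) = 4 s.f.
Rounded to 4 significant figures: 0.3711.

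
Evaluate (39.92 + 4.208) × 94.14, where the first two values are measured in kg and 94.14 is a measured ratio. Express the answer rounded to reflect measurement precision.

39.92 kg + 4.208 kg = 44.128 kg; the sum is limited to 2 decimal places (4 s.f.).
Carrying full precision, 44.128 × 94.14 = 4154.20992 kg; 94.14 has 4 s.f., so the result keeps min(4, 4) = 4 s.f.
Rounded to 4 significant figures: 4154 kg.

4154 kg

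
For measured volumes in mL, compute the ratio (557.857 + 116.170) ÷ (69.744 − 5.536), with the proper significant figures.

557.857 + 116.170 = 674.027, limited to 3 d.p. → 6 s.f.; 69.744 − 5.536 = 64.208, limited to 3 d.p. → 5 s.f.
Carrying full precision, 674.027 ÷ 64.208 = 10.4975548218…; keep min(6, 5) = 5 s.f.
Rounded to 5 significant figures: 10.498.

10.498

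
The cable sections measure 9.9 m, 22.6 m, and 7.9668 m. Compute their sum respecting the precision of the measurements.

9.9 m + 22.6 m + 7.9668 m = 40.4668 m.
Addition/subtraction keeps the fewest decimal places: 9.9 → 1 decimal place, 22.6 → 1 decimal place, 7.9668 → 4 decimal places; limit is 1.
Rounded to 1 decimal place: 40.5 m.

40.5 m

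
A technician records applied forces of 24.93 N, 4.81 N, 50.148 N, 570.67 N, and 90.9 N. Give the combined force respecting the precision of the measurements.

7.415 × 10² N

24.93 N + 4.81 N + 50.148 N + 570.67 N + 90.9 N = 741.458 N.
Addition/subtraction keeps the fewest decimal places: 24.93 → 2 decimal places, 4.81 → 2 decimal places, 50.148 → 3 decimal places, 570.67 → 2 decimal places, 90.9 → 1 decimal place; limit is 1.
Rounded to 1 decimal place: 7.415 × 10² N.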